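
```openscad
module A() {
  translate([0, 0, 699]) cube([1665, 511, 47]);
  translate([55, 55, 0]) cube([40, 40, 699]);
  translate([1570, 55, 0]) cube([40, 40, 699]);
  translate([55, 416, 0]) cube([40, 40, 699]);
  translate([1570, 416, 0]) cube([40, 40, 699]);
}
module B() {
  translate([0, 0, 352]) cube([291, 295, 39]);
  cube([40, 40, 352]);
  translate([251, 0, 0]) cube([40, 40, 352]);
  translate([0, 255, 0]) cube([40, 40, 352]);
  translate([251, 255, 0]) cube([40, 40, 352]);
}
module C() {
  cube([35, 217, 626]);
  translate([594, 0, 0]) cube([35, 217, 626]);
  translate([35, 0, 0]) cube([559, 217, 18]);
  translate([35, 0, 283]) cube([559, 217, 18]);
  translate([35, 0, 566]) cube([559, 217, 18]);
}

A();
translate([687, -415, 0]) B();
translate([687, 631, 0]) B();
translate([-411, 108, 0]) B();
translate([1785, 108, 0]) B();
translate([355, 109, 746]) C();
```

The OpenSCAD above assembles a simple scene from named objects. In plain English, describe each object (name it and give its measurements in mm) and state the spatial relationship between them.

A is a rectangular dining table. The top is 1665×511×47 mm with its upper surface at z = 746 mm. It stands on four 40×40 mm square legs, each inset 55 mm from the nearest pair of top edges, running from the floor to the underside of the top.

B is a simple wooden stool: a rectangular seat 291 mm (x) by 295 mm (y), 39 mm thick, top face at z = 391 mm, on four square legs, each 40×40 mm in cross-section. The legs rest on z = 0, each flush with a corner of the seat.

C is an open bookshelf. Two side panels, each 35 mm thick, 217 mm deep and 626 mm tall, stand 629 mm apart (outside-to-outside). Between them sit 3 shelves, each 18 mm thick and 217 mm deep, spanning the full gap between the sides. The bottom shelf rests on the floor (its underside at z = 0) and the clear gap between one shelf's top and the next shelf's underside is 265 mm.

Four stools sit around the table at the −y, +y, −x, +x sides. The bookshelf is on top of the table.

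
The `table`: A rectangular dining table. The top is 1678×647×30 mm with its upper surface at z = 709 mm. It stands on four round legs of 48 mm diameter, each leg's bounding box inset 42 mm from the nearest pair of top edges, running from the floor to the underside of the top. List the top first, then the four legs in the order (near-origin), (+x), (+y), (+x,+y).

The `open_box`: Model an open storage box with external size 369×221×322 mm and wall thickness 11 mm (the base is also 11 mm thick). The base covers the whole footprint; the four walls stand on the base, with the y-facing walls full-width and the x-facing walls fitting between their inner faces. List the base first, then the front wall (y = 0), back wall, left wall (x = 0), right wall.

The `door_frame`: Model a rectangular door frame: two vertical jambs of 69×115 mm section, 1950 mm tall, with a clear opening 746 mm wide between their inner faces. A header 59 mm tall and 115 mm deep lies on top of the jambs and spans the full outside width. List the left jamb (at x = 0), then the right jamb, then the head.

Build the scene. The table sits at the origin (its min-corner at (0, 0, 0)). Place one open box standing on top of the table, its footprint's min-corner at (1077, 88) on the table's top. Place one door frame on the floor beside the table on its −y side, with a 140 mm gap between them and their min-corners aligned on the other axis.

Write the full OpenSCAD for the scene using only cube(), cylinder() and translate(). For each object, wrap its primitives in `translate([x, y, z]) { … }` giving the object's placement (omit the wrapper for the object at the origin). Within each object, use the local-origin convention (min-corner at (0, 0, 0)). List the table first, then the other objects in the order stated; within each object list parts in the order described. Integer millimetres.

translate([0, 0, 679]) cube([1678, 647, 30]);
translate([66, 66, 0]) cylinder(h = 679, r = 24);
translate([1612, 66, 0]) cylinder(h = 679, r = 24);
translate([66, 581, 0]) cylinder(h = 679, r = 24);
translate([1612, 581, 0]) cylinder(h = 679, r = 24);
translate([1077, 88, 709]) {
  cube([369, 221, 11]);
  translate([0, 0, 11]) cube([369, 11, 311]);
  translate([0, 210, 11]) cube([369, 11, 311]);
  translate([0, 11, 11]) cube([11, 199, 311]);
  translate([358, 11, 11]) cube([11, 199, 311]);
}
translate([0, -255, 0]) {
  cube([69, 115, 1950]);
  translate([815, 0, 0]) cube([69, 115, 1950]);
  translate([0, 0, 1950]) cube([884, 115, 59]);
}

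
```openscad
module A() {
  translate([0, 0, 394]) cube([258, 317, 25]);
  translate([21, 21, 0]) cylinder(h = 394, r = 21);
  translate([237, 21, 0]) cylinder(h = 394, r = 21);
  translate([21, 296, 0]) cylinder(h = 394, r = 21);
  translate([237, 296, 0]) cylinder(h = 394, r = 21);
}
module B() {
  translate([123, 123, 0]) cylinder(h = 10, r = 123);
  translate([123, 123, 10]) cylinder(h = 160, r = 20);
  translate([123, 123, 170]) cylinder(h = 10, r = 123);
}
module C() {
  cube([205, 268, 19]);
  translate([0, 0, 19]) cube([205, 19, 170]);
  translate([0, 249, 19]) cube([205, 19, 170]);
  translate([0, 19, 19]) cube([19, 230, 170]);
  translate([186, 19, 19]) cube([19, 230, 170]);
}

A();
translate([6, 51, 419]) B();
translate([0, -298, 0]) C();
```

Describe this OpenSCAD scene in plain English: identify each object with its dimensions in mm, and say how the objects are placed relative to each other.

A is a four-legged stool. The seat is 258×317 mm, 25 mm thick, top at z = 419 mm. It stands on four round legs, each 42 mm in diameter, from z = 0 to the seat underside, each leg's axis is inset half a diameter from the nearest pair of seat edges (so the leg's bounding box is flush with the corner).

B is a spool: two coaxial disc flanges of radius 123 mm and thickness 10 mm, joined by a core cylinder of radius 20 mm and height 160 mm. The lower flange rests on z = 0 and the three cylinders share a vertical axis.

C is an open-topped rectangular box: outside dimensions 205×268×189 mm, with a uniform wall and base thickness of 19 mm. The base is a full 205×268 slab on the floor; four walls sit on top of the base. The front and back walls (the −y and +y sides) span the full width; the two side walls fit between them.

The spool is on top of the stool. The open box is on the floor beside the stool on its −y side.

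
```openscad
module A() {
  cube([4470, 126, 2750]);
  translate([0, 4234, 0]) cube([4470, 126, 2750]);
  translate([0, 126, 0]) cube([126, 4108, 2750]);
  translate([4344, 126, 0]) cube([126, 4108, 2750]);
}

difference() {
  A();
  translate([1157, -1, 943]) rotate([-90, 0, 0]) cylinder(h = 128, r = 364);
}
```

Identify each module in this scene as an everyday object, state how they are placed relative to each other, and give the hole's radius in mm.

The subtracted cylinder has r = 364 mm.

A is a house frame. The house frame has a circular hole through its front wall. The hole's radius is 364 mm.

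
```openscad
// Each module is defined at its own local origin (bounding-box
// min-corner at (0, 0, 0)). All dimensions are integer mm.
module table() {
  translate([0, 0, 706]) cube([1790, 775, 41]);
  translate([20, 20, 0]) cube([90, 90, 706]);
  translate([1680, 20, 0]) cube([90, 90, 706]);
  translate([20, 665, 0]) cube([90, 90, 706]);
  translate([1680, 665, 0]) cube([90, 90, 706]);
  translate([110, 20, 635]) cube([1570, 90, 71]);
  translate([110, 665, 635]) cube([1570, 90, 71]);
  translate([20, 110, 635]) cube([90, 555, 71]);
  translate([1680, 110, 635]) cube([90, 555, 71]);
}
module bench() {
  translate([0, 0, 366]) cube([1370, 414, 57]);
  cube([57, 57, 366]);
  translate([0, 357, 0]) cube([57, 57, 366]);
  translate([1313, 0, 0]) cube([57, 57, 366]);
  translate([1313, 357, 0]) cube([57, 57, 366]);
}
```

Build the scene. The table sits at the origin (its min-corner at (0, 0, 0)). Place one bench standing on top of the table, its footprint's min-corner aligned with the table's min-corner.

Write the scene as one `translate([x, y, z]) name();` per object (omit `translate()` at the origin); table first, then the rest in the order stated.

table();
translate([0, 0, 747]) bench();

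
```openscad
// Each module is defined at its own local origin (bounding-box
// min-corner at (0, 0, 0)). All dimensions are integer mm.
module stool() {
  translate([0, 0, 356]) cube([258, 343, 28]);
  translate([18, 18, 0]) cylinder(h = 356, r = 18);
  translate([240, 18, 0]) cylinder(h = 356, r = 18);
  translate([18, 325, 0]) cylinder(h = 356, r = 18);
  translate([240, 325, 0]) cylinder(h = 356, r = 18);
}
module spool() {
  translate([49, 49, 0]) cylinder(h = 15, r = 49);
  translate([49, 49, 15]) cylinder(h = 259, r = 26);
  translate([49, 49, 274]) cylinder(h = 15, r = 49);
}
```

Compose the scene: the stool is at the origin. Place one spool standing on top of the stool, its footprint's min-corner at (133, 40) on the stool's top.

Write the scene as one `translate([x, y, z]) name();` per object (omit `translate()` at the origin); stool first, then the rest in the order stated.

stool();
translate([133, 40, 384]) spool();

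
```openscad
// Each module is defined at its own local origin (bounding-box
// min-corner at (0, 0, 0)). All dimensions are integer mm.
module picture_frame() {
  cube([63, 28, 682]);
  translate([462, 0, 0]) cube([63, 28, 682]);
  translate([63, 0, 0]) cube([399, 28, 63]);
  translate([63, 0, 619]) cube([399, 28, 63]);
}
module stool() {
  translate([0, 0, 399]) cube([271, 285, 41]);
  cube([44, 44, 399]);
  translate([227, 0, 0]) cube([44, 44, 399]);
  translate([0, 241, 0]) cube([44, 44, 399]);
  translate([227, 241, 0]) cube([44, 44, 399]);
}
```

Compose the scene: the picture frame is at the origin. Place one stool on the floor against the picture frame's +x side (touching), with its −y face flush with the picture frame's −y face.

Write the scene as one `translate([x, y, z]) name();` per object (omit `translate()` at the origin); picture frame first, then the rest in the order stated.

picture_frame();
translate([525, 0, 0]) stool();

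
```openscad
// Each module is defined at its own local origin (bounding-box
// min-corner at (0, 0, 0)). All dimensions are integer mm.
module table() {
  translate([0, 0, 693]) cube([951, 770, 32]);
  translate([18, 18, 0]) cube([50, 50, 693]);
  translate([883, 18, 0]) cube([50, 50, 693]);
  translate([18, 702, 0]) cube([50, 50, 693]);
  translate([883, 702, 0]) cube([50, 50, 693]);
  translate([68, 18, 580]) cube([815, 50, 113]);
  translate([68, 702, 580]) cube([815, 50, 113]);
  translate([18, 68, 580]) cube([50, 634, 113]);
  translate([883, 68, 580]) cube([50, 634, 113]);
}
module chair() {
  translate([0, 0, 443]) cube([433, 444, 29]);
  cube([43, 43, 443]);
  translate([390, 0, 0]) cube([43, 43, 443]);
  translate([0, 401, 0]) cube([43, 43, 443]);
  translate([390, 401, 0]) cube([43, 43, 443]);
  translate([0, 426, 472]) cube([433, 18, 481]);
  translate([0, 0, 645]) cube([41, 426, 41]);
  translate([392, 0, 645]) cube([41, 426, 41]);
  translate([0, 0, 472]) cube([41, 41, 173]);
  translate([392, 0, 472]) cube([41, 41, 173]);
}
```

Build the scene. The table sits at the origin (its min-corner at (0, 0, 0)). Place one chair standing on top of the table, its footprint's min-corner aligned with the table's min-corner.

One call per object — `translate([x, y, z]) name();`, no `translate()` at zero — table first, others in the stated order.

table();
translate([0, 0, 725]) chair();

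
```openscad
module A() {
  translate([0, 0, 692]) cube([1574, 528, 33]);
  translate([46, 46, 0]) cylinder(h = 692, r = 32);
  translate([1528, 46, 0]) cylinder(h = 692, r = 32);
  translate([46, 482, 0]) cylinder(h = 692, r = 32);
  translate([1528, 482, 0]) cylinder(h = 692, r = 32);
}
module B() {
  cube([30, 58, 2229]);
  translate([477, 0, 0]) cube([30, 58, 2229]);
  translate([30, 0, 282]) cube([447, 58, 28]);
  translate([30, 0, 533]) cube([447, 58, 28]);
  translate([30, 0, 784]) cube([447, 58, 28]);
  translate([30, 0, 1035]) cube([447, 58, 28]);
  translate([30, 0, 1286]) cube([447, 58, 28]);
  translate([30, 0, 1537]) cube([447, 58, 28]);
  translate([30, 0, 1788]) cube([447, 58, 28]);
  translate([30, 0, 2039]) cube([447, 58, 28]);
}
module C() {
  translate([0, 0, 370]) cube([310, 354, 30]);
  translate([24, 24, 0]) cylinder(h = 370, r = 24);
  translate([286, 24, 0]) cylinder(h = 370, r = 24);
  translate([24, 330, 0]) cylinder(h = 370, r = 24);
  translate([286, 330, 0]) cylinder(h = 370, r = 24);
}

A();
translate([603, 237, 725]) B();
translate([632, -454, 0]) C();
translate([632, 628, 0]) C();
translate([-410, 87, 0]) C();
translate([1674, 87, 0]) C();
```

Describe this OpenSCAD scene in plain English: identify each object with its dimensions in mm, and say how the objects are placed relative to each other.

A is a table with a 1574×528 mm rectangular top, 33 mm thick, top surface at z = 725 mm, supported by four round legs of 64 mm diameter, each leg's bounding box inset 14 mm from the nearest pair of top edges, running from the floor.

B is a wooden ladder with two side rails of 30×58 mm section and 2229 mm height, set 507 mm apart overall. Between them run 8 rectangular rungs (58 mm deep, 28 mm thick), front faces flush with the rails' −y face. The bottom of the first rung is 282 mm above the floor and each subsequent rung is 251 mm higher than the one below.

C is a four-legged stool. The seat is a 310×354×30 mm slab whose top surface is at z = 400 mm; four round legs, each 48 mm in diameter, run from the floor (z = 0) to the underside of the seat, each leg's axis is inset half a diameter from the nearest pair of seat edges (so the leg's bounding box is flush with the corner).

The ladder is on top of the table. Four stools sit around the table at the −y, +y, −x, +x sides.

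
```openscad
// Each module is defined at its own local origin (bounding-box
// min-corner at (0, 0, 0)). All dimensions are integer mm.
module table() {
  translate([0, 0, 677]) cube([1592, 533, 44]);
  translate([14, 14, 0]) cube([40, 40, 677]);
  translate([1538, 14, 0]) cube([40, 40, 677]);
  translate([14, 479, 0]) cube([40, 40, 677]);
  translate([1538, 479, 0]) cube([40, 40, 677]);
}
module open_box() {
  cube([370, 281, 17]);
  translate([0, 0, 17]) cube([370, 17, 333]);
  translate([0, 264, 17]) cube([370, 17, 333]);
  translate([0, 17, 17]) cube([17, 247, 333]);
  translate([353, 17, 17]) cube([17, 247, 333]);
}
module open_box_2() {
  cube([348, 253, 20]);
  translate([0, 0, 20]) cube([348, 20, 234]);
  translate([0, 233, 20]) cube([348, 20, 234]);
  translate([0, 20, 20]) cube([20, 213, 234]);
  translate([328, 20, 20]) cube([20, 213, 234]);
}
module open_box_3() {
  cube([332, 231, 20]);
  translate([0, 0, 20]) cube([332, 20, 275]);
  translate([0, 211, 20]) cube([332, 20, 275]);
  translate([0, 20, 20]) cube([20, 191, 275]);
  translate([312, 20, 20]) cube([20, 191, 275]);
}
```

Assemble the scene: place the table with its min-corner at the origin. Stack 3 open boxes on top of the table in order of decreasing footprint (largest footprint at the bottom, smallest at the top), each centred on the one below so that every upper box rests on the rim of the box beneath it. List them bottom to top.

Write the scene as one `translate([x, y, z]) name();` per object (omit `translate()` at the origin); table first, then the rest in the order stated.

table();
translate([611, 126, 721]) open_box();
translate([622, 140, 1071]) open_box_2();
translate([630, 151, 1325]) open_box_3();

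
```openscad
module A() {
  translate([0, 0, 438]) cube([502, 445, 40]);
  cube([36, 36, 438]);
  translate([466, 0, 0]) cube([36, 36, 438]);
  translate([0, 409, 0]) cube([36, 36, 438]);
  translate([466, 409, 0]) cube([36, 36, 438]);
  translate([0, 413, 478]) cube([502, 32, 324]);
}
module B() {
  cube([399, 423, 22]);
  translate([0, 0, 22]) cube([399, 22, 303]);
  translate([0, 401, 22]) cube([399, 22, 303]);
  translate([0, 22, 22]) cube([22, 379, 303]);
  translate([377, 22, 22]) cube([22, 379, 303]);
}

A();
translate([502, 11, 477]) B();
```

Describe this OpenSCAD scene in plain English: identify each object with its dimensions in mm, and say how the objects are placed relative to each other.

A is a chair. The seat is a 502×445×40 mm slab with its top at z = 478 mm, on four 36×36 mm corner legs (flush with the seat edges, standing on z = 0). A flat backrest 32 mm thick, 324 mm tall, spans the full seat width and rises from the seat top along its +y edge, rear face flush with the rear of the seat.

B is an open-topped rectangular box: outside dimensions 399×423×325 mm, with a uniform wall and base thickness of 22 mm. The base is a full 399×423 slab on the floor; four walls sit on top of the base. The front and back walls (the −y and +y sides) span the full width; the two side walls fit between them.

The open box is beside the chair with their tops flush at z = 802.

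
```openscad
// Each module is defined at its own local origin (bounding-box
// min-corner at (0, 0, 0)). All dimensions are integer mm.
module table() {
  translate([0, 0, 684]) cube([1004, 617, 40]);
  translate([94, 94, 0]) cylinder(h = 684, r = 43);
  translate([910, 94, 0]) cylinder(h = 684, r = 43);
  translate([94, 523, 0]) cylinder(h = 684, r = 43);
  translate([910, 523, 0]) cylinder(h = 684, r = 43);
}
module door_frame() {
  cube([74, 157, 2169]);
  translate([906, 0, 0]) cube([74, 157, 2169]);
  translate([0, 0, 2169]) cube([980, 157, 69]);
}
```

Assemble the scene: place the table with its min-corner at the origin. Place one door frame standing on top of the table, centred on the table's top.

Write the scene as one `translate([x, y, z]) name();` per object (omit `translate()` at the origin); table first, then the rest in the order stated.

table();
translate([12, 230, 724]) door_frame();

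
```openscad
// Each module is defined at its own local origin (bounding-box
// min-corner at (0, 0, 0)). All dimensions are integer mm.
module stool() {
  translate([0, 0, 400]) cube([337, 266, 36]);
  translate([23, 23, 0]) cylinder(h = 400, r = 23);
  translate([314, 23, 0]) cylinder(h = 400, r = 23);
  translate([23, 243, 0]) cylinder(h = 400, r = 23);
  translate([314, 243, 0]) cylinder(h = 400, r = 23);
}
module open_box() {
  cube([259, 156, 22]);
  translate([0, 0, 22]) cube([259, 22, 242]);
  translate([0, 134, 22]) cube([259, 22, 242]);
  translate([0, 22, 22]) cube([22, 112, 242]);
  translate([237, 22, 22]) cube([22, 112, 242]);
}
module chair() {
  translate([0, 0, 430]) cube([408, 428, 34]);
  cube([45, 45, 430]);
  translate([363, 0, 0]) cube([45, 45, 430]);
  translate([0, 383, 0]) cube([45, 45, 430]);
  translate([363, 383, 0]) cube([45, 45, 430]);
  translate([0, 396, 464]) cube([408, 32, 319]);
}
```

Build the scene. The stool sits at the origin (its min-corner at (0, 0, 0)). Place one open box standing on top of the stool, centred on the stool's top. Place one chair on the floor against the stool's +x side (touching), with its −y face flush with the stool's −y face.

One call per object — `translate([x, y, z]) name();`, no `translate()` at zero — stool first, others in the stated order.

stool();
translate([39, 55, 436]) open_box();
translate([337, 0, 0]) chair();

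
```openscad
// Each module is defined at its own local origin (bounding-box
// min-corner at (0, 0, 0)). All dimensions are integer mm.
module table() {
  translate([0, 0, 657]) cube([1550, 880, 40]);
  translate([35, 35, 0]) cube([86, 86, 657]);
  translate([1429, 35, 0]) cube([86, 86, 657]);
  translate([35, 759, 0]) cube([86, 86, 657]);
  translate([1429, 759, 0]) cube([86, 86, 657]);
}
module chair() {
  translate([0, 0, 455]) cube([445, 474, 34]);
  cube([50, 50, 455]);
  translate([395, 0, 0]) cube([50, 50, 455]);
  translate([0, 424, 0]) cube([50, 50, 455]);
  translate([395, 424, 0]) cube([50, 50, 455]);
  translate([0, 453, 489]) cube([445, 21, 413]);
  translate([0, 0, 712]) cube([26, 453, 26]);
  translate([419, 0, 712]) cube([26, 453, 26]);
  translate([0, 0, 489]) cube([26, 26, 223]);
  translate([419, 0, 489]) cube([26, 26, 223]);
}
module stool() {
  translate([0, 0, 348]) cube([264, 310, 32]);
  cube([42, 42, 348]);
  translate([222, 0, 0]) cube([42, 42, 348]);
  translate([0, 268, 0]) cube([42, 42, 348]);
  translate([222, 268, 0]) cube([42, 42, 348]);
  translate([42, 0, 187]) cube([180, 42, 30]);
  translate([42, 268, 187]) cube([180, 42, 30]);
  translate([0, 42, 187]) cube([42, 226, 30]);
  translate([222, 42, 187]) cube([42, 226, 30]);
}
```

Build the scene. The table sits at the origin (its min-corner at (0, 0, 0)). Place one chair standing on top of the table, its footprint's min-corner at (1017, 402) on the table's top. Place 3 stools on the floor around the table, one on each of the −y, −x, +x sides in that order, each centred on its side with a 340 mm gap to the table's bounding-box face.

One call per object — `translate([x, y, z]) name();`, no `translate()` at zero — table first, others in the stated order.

table();
translate([1017, 402, 697]) chair();
translate([643, -650, 0]) stool();
translate([-604, 285, 0]) stool();
translate([1890, 285, 0]) stool();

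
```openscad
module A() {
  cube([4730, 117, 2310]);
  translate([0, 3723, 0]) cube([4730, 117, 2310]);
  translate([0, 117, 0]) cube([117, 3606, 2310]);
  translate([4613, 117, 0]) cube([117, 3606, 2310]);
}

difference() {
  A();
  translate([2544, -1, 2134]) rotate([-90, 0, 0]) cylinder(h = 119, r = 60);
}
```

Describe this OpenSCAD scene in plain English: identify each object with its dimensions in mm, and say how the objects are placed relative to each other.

A is a box-shaped house frame (walls only): outside footprint 4730×3840 mm, wall height 2310 mm, wall thickness 117 mm. The two y-facing walls run the full x-width; the two x-facing walls fit between the inner faces of the y-facing walls.

The house frame has a circular hole of radius 60 mm through its front wall, centred at (x = 2544, z = 2134).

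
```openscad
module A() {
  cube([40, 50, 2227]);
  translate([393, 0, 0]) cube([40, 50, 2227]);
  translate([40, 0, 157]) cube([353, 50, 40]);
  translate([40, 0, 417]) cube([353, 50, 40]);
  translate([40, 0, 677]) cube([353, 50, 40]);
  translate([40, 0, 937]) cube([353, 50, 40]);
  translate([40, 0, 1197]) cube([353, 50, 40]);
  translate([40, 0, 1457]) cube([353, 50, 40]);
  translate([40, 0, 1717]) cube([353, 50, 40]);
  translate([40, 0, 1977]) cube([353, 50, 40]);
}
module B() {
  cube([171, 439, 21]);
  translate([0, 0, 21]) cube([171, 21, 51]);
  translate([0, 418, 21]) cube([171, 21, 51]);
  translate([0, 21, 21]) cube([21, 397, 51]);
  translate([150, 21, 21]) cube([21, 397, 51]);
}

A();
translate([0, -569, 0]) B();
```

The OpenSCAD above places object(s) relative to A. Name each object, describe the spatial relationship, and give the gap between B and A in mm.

A is a ladder. B is an open box. The open box is on the floor beside the ladder on its −y side. The gap between the open box and the ladder is 130 mm.

The open box's nearest face is 130 mm from the ladder's −y face.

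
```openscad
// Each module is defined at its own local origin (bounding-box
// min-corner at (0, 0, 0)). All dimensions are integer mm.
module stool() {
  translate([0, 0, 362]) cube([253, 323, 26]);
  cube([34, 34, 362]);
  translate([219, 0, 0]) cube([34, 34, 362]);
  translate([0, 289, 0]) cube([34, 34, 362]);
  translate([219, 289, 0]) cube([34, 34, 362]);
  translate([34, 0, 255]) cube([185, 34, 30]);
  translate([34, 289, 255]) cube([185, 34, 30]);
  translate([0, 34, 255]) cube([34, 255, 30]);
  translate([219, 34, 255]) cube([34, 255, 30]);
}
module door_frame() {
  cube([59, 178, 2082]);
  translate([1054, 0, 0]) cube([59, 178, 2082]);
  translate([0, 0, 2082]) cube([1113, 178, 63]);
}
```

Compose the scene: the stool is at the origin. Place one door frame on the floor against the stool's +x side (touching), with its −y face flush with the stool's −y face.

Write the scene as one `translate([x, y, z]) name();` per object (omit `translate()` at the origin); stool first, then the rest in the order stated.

stool();
translate([253, 0, 0]) door_frame();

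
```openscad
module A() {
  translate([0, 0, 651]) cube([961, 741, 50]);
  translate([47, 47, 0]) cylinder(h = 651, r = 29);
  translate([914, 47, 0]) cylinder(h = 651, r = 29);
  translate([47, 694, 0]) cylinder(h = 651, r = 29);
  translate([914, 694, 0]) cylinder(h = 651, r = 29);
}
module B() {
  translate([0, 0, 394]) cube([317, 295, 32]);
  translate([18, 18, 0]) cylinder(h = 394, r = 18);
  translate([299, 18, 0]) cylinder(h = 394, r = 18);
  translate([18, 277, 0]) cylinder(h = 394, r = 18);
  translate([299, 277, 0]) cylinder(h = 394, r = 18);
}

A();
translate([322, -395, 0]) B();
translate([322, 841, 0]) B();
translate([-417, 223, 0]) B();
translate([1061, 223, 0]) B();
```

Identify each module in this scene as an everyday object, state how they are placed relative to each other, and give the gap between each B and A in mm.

Each stool's nearest face is 100 mm from the table's bounding box.

A is a table. B is a stool. Four stools sit around the table at the −y, +y, −x, +x sides. The gap between each stool and the table is 100 mm.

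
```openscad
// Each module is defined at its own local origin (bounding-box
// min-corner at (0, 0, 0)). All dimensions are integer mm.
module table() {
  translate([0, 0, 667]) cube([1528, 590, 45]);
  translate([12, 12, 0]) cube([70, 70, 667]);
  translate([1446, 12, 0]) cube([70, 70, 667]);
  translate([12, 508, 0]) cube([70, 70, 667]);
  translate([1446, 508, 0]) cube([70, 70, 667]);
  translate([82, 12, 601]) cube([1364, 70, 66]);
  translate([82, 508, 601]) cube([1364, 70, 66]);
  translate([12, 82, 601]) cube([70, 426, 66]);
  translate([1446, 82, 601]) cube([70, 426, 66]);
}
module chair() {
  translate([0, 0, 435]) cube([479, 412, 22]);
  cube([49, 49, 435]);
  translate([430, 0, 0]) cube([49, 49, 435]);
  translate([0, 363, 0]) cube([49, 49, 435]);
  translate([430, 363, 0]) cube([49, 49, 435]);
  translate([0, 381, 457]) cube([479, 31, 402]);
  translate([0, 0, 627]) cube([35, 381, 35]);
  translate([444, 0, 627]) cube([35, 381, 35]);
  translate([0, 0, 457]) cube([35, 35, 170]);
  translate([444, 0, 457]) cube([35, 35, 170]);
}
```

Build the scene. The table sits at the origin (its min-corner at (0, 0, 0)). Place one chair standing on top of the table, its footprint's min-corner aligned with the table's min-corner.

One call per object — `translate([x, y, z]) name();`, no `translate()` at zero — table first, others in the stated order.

table();
translate([0, 0, 712]) chair();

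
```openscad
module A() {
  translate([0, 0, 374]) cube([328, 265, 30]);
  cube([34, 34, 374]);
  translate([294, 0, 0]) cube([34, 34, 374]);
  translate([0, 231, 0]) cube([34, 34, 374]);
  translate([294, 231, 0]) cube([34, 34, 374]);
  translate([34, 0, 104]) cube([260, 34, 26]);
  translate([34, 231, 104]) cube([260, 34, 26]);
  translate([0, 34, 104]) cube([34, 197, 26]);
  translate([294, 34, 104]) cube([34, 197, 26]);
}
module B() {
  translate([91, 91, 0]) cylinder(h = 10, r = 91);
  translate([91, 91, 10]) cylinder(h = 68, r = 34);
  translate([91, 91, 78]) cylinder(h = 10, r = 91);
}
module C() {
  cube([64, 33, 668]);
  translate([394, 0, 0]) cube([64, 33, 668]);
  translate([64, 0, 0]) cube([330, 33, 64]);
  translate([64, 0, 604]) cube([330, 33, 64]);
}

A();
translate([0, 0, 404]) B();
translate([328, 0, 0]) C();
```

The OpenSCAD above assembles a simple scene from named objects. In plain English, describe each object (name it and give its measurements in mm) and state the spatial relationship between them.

A is a four-legged stool. The seat is 328×265 mm, 30 mm thick, top at z = 404 mm. It stands on four square legs, each 34×34 mm in cross-section, from z = 0 to the seat underside, each flush with a corner of the seat. Four stretchers, 34 mm wide and 26 mm tall, connect adjacent legs with their undersides at z = 104 mm, each running between the inner faces of the legs it joins and aligned with the legs' outer faces on the other axis.

B is a spool: two coaxial disc flanges of radius 91 mm and thickness 10 mm, joined by a core cylinder of radius 34 mm and height 68 mm. The lower flange rests on z = 0 and the three cylinders share a vertical axis.

C is a rectangular picture frame lying in the x–z plane (depth along y). The opening is 330 mm wide (x) by 540 mm tall (z), surrounded by a border 64 mm wide on all four sides. The frame is 33 mm deep and is made of two full-height vertical stiles with two horizontal rails fitted between them.

The spool is on top of the stool. The picture frame is against the stool's +x side, with their −y faces flush.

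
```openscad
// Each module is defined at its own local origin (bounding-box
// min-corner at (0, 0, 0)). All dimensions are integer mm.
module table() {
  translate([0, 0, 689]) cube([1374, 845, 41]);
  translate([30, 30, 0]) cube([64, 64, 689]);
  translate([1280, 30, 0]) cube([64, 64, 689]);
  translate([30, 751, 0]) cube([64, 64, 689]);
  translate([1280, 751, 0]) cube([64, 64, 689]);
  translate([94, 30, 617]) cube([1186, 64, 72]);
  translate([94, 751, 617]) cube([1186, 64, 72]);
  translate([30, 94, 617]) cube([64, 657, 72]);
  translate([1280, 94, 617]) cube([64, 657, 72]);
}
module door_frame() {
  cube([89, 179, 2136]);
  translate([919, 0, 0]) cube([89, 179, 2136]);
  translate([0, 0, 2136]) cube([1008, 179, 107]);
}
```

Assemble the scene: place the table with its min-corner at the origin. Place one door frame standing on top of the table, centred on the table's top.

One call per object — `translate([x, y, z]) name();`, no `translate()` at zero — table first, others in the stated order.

table();
translate([183, 333, 730]) door_frame();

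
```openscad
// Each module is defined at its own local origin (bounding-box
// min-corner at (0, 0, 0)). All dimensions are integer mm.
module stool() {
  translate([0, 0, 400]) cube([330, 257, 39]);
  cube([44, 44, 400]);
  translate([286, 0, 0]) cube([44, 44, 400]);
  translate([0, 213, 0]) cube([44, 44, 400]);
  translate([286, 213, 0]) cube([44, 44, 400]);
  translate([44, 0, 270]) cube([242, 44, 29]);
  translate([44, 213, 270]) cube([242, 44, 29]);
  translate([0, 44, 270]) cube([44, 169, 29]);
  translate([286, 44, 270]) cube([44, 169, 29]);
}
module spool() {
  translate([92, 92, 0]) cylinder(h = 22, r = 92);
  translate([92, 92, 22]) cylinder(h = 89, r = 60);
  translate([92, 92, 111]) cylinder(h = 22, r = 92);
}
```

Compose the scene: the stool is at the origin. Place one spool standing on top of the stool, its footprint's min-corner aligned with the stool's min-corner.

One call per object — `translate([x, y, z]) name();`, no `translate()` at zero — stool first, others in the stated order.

stool();
translate([0, 0, 439]) spool();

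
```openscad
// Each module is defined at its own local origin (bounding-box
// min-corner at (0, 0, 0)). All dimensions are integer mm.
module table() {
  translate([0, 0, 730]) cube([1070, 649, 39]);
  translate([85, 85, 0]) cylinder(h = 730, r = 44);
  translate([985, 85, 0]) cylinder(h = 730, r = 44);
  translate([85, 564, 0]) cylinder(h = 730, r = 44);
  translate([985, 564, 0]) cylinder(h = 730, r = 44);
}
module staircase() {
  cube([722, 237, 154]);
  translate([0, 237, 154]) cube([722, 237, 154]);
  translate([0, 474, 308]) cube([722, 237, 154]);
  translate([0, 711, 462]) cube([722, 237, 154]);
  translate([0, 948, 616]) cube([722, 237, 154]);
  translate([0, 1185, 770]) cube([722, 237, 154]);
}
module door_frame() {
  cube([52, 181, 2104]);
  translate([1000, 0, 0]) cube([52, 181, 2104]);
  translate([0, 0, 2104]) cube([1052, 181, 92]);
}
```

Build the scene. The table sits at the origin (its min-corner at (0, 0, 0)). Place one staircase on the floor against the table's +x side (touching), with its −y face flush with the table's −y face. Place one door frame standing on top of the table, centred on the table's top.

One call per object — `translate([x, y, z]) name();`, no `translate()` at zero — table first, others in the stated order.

table();
translate([1070, 0, 0]) staircase();
translate([9, 234, 769]) door_frame();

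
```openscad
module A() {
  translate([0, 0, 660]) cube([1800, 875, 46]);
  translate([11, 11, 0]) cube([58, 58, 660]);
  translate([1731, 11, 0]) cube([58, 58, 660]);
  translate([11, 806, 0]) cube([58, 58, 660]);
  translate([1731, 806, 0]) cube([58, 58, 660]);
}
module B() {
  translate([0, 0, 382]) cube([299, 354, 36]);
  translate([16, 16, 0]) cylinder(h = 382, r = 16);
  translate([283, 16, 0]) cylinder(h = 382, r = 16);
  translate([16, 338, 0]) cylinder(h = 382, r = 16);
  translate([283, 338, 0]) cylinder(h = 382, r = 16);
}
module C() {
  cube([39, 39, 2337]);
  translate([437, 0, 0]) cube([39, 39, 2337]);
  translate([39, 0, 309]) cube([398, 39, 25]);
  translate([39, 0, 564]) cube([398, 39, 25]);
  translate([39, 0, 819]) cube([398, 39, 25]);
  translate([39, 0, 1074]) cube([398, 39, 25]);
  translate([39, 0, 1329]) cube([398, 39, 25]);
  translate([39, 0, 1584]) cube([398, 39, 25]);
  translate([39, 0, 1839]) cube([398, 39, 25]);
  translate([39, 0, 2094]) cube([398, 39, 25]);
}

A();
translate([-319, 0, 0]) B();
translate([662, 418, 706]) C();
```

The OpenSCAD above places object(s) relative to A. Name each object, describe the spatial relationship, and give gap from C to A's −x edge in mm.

A is a table. B is a stool. C is a ladder. The stool is on the floor beside the table on its −x side. The ladder is on top of the table, centred. The gap from the ladder to the table's −x edge is 662 mm.

The ladder's min-x is at 662; the table's min-x is 0; gap = 662 mm.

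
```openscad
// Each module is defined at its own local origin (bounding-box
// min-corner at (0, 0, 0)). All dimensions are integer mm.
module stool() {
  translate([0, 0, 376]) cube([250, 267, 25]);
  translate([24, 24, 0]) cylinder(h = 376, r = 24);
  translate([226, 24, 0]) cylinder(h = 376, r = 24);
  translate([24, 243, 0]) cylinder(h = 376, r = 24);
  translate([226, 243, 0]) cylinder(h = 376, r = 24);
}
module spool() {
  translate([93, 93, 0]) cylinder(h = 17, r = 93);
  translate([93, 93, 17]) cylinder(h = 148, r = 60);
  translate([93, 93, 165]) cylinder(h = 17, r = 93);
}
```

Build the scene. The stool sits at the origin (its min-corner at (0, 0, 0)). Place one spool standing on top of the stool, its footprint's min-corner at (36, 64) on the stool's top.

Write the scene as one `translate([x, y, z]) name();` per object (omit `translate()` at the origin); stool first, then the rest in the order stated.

stool();
translate([36, 64, 401]) spool();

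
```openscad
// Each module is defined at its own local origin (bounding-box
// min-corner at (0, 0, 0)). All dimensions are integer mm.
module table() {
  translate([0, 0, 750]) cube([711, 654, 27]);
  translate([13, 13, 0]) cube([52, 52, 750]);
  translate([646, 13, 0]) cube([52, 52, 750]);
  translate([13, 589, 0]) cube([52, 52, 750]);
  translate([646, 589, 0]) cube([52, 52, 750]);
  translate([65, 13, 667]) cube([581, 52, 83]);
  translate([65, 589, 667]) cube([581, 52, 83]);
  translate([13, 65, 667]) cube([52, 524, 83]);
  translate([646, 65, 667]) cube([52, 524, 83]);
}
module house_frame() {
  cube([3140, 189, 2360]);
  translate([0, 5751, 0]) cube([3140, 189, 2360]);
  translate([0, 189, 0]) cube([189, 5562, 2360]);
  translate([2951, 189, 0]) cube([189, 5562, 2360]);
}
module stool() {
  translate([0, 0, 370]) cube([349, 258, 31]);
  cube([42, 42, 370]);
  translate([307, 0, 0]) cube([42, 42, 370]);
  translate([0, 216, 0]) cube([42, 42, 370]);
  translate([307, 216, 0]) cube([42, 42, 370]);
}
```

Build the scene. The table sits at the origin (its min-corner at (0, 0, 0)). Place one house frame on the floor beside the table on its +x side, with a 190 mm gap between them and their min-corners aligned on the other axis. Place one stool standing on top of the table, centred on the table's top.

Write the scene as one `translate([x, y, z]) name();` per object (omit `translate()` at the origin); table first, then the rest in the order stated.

table();
translate([901, 0, 0]) house_frame();
translate([181, 198, 777]) stool();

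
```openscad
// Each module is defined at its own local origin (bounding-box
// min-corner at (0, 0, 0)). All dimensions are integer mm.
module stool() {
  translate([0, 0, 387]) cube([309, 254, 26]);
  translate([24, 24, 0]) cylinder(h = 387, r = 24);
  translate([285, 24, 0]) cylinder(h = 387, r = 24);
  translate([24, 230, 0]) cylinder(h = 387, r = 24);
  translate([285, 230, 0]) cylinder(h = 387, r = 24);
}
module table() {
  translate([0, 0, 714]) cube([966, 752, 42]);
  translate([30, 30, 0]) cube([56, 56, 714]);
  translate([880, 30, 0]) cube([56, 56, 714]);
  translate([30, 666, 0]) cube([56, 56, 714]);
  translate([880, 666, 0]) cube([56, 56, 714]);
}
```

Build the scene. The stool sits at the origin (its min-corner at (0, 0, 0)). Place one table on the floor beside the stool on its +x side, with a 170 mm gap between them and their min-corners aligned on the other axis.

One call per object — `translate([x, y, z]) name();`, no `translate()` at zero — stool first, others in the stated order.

stool();
translate([479, 0, 0]) table();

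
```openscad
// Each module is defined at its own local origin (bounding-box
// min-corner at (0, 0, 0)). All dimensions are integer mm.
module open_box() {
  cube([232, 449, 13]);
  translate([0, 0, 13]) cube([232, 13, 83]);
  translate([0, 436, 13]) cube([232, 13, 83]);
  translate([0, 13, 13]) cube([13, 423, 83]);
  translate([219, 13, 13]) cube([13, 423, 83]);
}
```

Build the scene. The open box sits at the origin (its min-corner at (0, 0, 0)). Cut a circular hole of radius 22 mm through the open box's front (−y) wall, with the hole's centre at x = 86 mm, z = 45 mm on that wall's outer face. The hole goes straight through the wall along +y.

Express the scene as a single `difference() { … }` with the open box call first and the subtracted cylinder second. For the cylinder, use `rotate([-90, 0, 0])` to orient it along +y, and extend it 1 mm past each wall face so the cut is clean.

difference() {
  open_box();
  translate([86, -1, 45]) rotate([-90, 0, 0]) cylinder(h = 15, r = 22);
}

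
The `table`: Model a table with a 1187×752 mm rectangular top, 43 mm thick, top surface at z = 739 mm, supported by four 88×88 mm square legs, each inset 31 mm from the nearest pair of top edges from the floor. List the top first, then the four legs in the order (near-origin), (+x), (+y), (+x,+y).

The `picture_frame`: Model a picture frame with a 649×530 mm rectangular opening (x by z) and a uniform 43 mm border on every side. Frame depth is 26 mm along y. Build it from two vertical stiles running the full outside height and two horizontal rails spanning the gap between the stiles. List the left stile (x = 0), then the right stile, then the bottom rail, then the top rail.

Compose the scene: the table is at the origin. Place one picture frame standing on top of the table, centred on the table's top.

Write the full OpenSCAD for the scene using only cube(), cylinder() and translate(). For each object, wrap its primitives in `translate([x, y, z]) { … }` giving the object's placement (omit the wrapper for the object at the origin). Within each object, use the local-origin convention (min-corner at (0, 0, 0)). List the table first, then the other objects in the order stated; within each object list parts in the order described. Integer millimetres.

translate([0, 0, 696]) cube([1187, 752, 43]);
translate([31, 31, 0]) cube([88, 88, 696]);
translate([1068, 31, 0]) cube([88, 88, 696]);
translate([31, 633, 0]) cube([88, 88, 696]);
translate([1068, 633, 0]) cube([88, 88, 696]);
translate([226, 363, 739]) {
  cube([43, 26, 616]);
  translate([692, 0, 0]) cube([43, 26, 616]);
  translate([43, 0, 0]) cube([649, 26, 43]);
  translate([43, 0, 573]) cube([649, 26, 43]);
}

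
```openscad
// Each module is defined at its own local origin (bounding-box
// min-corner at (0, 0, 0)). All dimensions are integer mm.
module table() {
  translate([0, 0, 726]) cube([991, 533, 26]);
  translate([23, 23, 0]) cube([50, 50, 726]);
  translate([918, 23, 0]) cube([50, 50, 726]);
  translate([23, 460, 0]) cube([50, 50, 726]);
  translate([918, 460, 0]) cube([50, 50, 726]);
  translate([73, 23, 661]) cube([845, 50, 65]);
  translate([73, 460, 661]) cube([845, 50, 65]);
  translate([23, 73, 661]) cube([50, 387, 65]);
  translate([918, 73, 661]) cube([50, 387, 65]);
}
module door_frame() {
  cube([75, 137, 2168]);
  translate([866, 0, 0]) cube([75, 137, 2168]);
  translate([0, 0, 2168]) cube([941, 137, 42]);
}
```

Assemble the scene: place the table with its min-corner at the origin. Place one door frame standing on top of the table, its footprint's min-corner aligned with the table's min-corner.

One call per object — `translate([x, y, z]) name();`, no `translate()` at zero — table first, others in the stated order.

table();
translate([0, 0, 752]) door_frame();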